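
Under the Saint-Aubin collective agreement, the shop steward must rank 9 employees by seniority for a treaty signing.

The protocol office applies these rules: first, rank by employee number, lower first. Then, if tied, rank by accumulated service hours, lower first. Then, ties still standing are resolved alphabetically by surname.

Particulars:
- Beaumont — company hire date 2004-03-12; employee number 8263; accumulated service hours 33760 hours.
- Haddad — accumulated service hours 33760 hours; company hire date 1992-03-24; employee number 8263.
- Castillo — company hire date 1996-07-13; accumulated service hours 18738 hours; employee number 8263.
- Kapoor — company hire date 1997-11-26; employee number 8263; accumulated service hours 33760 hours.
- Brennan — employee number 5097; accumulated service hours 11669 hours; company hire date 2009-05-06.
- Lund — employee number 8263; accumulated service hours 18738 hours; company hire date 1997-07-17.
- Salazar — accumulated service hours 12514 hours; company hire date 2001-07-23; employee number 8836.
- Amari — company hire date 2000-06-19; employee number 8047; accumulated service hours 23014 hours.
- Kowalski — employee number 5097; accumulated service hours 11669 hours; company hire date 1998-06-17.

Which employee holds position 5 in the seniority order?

By employee number (lower first): Brennan and Kowalski (both 5097); then Amari (8047); then Castillo, Lund, Beaumont, Haddad and Kapoor (each 8263); then Salazar (8836).
Brennan and Kowalski both have accumulated service hours 11669 hours, so the next rule applies.
Among Brennan and Kowalski, alphabetically by surname: Brennan before Kowalski.
Among Castillo, Lund, Beaumont, Haddad and Kapoor, by accumulated service hours (lower first): Castillo and Lund (18738 hours) before Beaumont, Haddad and Kapoor (33760 hours).
Among Castillo and Lund, alphabetically by surname: Castillo before Lund.
Among Beaumont, Haddad and Kapoor, alphabetically by surname: Beaumont before Haddad before Kapoor.
Order: Brennan, Kowalski, Amari, Castillo, Lund, Beaumont, Haddad, Kapoor, Salazar.

Lund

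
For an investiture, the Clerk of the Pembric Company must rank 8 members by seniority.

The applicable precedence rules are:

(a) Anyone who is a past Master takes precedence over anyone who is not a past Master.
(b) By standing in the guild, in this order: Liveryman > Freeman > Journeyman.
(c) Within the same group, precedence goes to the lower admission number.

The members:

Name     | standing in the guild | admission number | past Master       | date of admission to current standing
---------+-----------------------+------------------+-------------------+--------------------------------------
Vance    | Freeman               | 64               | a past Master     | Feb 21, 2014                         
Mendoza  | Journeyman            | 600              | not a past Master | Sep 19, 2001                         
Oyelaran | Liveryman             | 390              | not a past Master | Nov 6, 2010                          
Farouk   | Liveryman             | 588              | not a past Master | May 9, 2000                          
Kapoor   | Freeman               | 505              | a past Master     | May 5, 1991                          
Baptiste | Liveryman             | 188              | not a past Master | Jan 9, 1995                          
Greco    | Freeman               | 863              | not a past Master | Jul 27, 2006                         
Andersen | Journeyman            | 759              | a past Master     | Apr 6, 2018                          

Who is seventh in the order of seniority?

Greco

By the first rule: Vance, Kapoor and Andersen (each a past Master); then Baptiste, Oyelaran, Farouk, Greco and Mendoza (each not a past Master).
Among Vance, Kapoor and Andersen, by standing in the guild: Vance and Kapoor (Freeman) before Andersen (Journeyman).
Among Vance and Kapoor, by admission number (lower first): Vance (64) before Kapoor (505).
Among Baptiste, Oyelaran, Farouk, Greco and Mendoza, by standing in the guild: Baptiste, Oyelaran and Farouk (Liveryman) before Greco (Freeman) before Mendoza (Journeyman).
Among Baptiste, Oyelaran and Farouk, by admission number (lower first): Baptiste (188) before Oyelaran (390) before Farouk (588).
Order: Vance, Kapoor, Andersen, Baptiste, Oyelaran, Farouk, Greco, Mendoza.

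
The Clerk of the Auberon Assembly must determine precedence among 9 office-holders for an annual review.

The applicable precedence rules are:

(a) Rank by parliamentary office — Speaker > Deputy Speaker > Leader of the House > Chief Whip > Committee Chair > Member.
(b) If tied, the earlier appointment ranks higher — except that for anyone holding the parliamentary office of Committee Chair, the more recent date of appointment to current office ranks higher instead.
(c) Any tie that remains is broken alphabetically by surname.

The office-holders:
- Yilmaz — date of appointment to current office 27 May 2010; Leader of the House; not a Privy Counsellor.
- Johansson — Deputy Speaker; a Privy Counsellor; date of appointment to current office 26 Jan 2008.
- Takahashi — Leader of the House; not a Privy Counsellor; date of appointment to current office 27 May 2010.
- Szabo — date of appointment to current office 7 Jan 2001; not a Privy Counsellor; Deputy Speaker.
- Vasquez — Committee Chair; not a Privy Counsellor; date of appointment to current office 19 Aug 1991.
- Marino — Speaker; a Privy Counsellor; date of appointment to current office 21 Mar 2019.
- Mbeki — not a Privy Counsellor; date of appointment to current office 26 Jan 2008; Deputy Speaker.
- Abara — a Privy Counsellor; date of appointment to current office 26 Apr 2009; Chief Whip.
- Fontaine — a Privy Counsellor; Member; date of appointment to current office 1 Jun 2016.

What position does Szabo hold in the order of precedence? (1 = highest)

By parliamentary office: Marino (Speaker); then Szabo, Johansson and Mbeki (Deputy Speaker); then Takahashi and Yilmaz (Leader of the House); then Abara (Chief Whip); then Vasquez (Committee Chair); then Fontaine (Member).
Among Szabo, Johansson and Mbeki, by date of appointment to current office (earlier first): Szabo (7 Jan 2001) before Johansson and Mbeki (26 Jan 2008).
Among Johansson and Mbeki, alphabetically by surname: Johansson before Mbeki.
Takahashi and Yilmaz both have date of appointment to current office 27 May 2010, so the next rule applies.
Among Takahashi and Yilmaz, alphabetically by surname: Takahashi before Yilmaz.
Order: Marino, Szabo, Johansson, Mbeki, Takahashi, Yilmaz, Abara, Vasquez, Fontaine. So position 2.

2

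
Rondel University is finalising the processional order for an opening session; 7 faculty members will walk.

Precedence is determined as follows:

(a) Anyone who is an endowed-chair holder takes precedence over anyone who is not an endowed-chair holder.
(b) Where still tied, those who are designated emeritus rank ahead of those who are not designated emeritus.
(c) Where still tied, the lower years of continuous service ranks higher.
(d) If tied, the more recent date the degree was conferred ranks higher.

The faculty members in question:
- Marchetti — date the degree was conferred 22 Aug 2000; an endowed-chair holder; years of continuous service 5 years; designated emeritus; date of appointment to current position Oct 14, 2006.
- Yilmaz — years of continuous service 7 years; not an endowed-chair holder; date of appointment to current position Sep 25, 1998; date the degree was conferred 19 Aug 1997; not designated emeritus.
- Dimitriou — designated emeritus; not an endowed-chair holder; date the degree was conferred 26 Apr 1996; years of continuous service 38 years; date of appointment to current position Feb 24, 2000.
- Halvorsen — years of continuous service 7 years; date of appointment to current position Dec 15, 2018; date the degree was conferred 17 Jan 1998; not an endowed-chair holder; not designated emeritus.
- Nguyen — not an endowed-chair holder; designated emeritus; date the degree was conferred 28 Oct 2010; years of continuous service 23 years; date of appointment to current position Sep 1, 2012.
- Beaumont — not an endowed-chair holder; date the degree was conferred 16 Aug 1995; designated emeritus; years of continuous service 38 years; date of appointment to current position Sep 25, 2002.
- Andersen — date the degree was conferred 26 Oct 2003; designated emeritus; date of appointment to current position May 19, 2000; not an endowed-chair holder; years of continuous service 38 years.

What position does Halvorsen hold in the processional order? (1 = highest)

By the first rule: Marchetti (an endowed-chair holder); then Nguyen, Andersen, Dimitriou, Beaumont, Halvorsen and Yilmaz (each not an endowed-chair holder).
Among Nguyen, Andersen, Dimitriou, Beaumont, Halvorsen and Yilmaz, designated emeritus before not designated emeritus: Nguyen, Andersen, Dimitriou and Beaumont (designated emeritus) before Halvorsen and Yilmaz (not designated emeritus).
Among Nguyen, Andersen, Dimitriou and Beaumont, by years of continuous service (lower first): Nguyen (23 years) before Andersen, Dimitriou and Beaumont (38 years).
Among Andersen, Dimitriou and Beaumont, by date the degree was conferred (later first): Andersen (26 Oct 2003) before Dimitriou (26 Apr 1996) before Beaumont (16 Aug 1995).
Halvorsen and Yilmaz both have years of continuous service 7 years, so the next rule applies.
Among Halvorsen and Yilmaz, by date the degree was conferred (later first): Halvorsen (17 Jan 1998) before Yilmaz (19 Aug 1997).
Order: Marchetti, Nguyen, Andersen, Dimitriou, Beaumont, Halvorsen, Yilmaz. So position 6.

6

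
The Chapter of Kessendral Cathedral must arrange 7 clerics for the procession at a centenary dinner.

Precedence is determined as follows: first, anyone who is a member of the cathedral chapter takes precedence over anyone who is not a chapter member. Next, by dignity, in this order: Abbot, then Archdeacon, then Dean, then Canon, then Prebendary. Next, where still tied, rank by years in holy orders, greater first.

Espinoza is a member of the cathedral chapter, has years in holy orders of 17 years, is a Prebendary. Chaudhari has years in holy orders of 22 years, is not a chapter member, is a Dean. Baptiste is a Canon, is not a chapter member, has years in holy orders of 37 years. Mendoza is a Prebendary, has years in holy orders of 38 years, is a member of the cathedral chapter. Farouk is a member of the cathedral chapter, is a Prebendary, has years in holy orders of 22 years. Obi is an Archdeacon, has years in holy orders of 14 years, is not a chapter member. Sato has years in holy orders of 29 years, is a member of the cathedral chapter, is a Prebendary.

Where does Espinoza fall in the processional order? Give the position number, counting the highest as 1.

By the first rule: Mendoza, Sato, Farouk and Espinoza (each a member of the cathedral chapter); then Obi, Chaudhari and Baptiste (each not a chapter member).
Mendoza, Sato, Farouk and Espinoza are each Prebendary, so the next rule applies.
Among Mendoza, Sato, Farouk and Espinoza, by years in holy orders (higher first): Mendoza (38 years) before Sato (29 years) before Farouk (22 years) before Espinoza (17 years).
Among Obi, Chaudhari and Baptiste, by dignity: Obi (Archdeacon) before Chaudhari (Dean) before Baptiste (Canon).
Order: Mendoza, Sato, Farouk, Espinoza, Obi, Chaudhari, Baptiste. So position 4.

4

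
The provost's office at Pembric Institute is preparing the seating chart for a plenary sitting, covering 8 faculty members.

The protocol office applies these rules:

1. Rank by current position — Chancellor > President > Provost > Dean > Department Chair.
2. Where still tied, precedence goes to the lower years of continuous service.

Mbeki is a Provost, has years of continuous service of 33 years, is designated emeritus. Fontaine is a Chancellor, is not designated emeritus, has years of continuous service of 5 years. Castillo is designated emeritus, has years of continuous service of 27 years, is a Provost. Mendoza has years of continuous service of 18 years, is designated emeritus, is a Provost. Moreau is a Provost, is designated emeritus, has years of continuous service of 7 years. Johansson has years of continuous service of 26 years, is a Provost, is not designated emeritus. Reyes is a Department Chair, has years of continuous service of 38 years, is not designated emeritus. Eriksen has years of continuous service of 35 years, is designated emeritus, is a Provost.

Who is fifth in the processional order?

By current position: Fontaine (Chancellor); then Moreau, Mendoza, Johansson, Castillo, Mbeki and Eriksen (Provost); then Reyes (Department Chair).
Among Moreau, Mendoza, Johansson, Castillo, Mbeki and Eriksen, by years of continuous service (lower first): Moreau (7 years) before Mendoza (18 years) before Johansson (26 years) before Castillo (27 years) before Mbeki (33 years) before Eriksen (35 years).
Order: Fontaine, Moreau, Mendoza, Johansson, Castillo, Mbeki, Eriksen, Reyes.

Castillo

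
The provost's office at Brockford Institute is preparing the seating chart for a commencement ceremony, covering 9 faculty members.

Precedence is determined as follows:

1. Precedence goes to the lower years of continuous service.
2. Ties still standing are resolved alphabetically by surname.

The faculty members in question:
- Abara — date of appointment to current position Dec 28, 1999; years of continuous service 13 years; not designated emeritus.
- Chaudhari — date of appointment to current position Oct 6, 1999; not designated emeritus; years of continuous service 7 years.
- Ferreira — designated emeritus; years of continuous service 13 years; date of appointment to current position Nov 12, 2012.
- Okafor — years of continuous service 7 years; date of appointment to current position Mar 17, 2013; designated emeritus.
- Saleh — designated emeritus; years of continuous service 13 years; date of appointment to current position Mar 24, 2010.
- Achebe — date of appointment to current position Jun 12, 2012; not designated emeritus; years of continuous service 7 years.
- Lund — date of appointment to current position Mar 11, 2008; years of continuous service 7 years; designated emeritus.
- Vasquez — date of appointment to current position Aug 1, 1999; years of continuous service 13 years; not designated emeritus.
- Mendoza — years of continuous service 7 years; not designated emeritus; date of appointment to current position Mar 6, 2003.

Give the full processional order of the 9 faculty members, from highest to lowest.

By years of continuous service (lower first): Achebe, Chaudhari, Lund, Mendoza and Okafor (each 7 years); then Abara, Ferreira, Saleh and Vasquez (each 13 years).
Among Achebe, Chaudhari, Lund, Mendoza and Okafor, alphabetically by surname: Achebe before Chaudhari before Lund before Mendoza before Okafor.
Among Abara, Ferreira, Saleh and Vasquez, alphabetically by surname: Abara before Ferreira before Saleh before Vasquez.
Full order: Achebe, Chaudhari, Lund, Mendoza, Okafor, Abara, Ferreira, Saleh, Vasquez.

Achebe, Chaudhari, Lund, Mendoza, Okafor, Abara, Ferreira, Saleh, Vasquez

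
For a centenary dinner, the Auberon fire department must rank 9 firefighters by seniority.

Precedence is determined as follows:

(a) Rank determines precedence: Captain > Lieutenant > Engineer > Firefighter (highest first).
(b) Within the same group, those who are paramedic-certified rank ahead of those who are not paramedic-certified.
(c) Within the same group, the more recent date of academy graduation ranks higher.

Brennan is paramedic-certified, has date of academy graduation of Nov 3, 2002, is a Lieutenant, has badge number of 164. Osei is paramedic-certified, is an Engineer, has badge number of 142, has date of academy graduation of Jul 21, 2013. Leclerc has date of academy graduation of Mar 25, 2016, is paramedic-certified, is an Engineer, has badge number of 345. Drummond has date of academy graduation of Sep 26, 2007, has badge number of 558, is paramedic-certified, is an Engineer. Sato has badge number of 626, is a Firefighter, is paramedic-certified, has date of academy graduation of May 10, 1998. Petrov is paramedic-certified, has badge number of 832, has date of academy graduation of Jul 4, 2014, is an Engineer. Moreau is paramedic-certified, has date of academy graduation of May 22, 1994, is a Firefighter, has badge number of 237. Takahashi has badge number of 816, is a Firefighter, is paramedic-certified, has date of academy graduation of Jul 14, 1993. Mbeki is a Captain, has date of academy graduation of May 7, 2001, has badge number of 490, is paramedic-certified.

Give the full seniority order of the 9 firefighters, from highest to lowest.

By rank: Mbeki (Captain); then Brennan (Lieutenant); then Leclerc, Petrov, Osei and Drummond (Engineer); then Sato, Moreau and Takahashi (Firefighter).
Leclerc, Petrov, Osei and Drummond are each paramedic-certified, so the next rule applies.
Among Leclerc, Petrov, Osei and Drummond, by date of academy graduation (later first): Leclerc (Mar 25, 2016) before Petrov (Jul 4, 2014) before Osei (Jul 21, 2013) before Drummond (Sep 26, 2007).
Sato, Moreau and Takahashi are each paramedic-certified, so the next rule applies.
Among Sato, Moreau and Takahashi, by date of academy graduation (later first): Sato (May 10, 1998) before Moreau (May 22, 1994) before Takahashi (Jul 14, 1993).
Full order: Mbeki, Brennan, Leclerc, Petrov, Osei, Drummond, Sato, Moreau, Takahashi.

Mbeki, Brennan, Leclerc, Petrov, Osei, Drummond, Sato, Moreau, Takahashi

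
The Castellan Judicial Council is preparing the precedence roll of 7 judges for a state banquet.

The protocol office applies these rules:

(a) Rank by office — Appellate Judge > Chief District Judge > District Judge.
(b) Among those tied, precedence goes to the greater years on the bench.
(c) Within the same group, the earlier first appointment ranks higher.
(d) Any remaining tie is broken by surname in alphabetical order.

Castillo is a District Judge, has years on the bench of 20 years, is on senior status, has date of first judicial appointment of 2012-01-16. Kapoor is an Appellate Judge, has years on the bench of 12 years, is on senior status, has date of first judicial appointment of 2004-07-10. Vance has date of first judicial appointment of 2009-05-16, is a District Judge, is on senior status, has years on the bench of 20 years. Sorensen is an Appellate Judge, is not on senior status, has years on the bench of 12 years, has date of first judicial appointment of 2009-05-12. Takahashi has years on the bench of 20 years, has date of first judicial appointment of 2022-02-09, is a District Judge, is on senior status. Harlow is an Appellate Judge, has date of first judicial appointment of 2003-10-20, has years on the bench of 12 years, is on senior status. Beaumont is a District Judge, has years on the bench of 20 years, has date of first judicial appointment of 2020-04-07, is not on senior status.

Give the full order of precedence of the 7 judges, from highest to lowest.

Harlow, Kapoor, Sorensen, Vance, Castillo, Beaumont, Takahashi

By office: Harlow, Kapoor and Sorensen (Appellate Judge); then Vance, Castillo, Beaumont and Takahashi (District Judge).
Harlow, Kapoor and Sorensen all have years on the bench 12 years, so the next rule applies.
Among Harlow, Kapoor and Sorensen, by date of first judicial appointment (earlier first): Harlow (2003-10-20) before Kapoor (2004-07-10) before Sorensen (2009-05-12).
Vance, Castillo, Beaumont and Takahashi all have years on the bench 20 years, so the next rule applies.
Among Vance, Castillo, Beaumont and Takahashi, by date of first judicial appointment (earlier first): Vance (2009-05-16) before Castillo (2012-01-16) before Beaumont (2020-04-07) before Takahashi (2022-02-09).
Full order: Harlow, Kapoor, Sorensen, Vance, Castillo, Beaumont, Takahashi.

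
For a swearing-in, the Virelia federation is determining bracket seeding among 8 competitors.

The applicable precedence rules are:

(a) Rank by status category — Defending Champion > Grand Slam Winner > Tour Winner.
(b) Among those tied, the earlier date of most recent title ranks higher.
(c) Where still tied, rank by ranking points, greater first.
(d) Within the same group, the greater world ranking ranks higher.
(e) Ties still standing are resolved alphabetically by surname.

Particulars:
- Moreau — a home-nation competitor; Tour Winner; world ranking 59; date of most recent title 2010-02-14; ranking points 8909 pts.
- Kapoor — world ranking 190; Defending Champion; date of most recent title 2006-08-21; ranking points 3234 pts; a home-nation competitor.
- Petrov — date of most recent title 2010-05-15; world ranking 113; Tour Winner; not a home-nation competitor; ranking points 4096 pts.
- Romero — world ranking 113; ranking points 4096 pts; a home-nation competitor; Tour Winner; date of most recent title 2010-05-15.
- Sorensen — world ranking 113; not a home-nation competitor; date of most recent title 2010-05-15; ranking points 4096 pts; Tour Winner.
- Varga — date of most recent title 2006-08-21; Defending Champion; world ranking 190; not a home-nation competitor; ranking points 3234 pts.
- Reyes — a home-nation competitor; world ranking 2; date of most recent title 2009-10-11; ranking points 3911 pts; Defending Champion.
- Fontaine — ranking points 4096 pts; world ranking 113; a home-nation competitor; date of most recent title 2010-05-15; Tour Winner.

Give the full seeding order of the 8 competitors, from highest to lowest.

By status category: Kapoor, Varga and Reyes (Defending Champion); then Moreau, Fontaine, Petrov, Romero and Sorensen (Tour Winner).
Among Kapoor, Varga and Reyes, by date of most recent title (earlier first): Kapoor and Varga (2006-08-21) before Reyes (2009-10-11).
Kapoor and Varga both have ranking points 3234 pts, so the next rule applies.
Kapoor and Varga both have world ranking 190, so the next rule applies.
Among Kapoor and Varga, alphabetically by surname: Kapoor before Varga.
Among Moreau, Fontaine, Petrov, Romero and Sorensen, by date of most recent title (earlier first): Moreau (2010-02-14) before Fontaine, Petrov, Romero and Sorensen (2010-05-15).
Fontaine, Petrov, Romero and Sorensen all have ranking points 4096 pts, so the next rule applies.
Fontaine, Petrov, Romero and Sorensen all have world ranking 113, so the next rule applies.
Among Fontaine, Petrov, Romero and Sorensen, alphabetically by surname: Fontaine before Petrov before Romero before Sorensen.
Full order: Kapoor, Varga, Reyes, Moreau, Fontaine, Petrov, Romero, Sorensen.

Kapoor, Varga, Reyes, Moreau, Fontaine, Petrov, Romero, Sorensen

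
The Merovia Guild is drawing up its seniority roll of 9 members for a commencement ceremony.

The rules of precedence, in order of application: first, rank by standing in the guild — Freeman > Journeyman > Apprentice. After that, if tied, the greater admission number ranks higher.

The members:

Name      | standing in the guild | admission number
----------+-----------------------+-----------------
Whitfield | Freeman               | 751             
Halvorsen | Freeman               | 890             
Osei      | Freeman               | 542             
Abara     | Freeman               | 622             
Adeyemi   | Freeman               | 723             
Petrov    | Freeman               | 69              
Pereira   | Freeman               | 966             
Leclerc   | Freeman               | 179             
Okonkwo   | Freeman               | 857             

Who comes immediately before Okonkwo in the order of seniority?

Halvorsen

By standing in the guild: Pereira, Halvorsen, Okonkwo, Whitfield, Adeyemi, Abara, Osei, Leclerc and Petrov (Freeman).
Among Pereira, Halvorsen, Okonkwo, Whitfield, Adeyemi, Abara, Osei, Leclerc and Petrov, by admission number (higher first): Pereira (966) before Halvorsen (890) before Okonkwo (857) before Whitfield (751) before Adeyemi (723) before Abara (622) before Osei (542) before Leclerc (179) before Petrov (69).
Order: Pereira, Halvorsen, Okonkwo, Whitfield, Adeyemi, Abara, Osei, Leclerc, Petrov.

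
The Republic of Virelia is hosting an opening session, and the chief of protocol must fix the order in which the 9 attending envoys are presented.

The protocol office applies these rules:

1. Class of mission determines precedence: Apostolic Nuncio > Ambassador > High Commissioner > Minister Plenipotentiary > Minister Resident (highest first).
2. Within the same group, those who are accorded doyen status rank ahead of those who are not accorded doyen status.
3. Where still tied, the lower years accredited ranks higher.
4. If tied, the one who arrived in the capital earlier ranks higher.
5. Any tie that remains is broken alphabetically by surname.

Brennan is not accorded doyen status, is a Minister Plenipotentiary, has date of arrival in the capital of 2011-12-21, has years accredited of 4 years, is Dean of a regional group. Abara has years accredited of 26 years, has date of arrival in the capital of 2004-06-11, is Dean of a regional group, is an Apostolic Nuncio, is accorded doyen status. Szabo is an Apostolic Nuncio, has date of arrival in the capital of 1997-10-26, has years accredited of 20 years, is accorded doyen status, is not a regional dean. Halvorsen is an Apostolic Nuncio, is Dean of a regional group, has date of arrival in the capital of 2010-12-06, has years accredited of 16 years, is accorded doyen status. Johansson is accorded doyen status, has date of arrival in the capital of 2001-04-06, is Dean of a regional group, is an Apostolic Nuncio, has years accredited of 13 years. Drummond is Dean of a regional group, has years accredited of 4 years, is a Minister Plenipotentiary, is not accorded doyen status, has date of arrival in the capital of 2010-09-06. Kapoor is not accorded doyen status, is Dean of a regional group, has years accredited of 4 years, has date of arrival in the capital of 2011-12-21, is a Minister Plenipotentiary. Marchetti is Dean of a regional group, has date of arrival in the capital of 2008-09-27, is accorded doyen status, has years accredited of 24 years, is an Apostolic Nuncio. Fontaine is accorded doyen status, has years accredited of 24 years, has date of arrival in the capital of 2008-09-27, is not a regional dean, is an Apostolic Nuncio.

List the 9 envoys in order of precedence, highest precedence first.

By class of mission: Johansson, Halvorsen, Szabo, Fontaine, Marchetti and Abara (Apostolic Nuncio); then Drummond, Brennan and Kapoor (Minister Plenipotentiary).
Johansson, Halvorsen, Szabo, Fontaine, Marchetti and Abara are each accorded doyen status, so the next rule applies.
Among Johansson, Halvorsen, Szabo, Fontaine, Marchetti and Abara, by years accredited (lower first): Johansson (13 years) before Halvorsen (16 years) before Szabo (20 years) before Fontaine and Marchetti (24 years) before Abara (26 years).
Fontaine and Marchetti both have date of arrival in the capital 2008-09-27, so the next rule applies.
Among Fontaine and Marchetti, alphabetically by surname: Fontaine before Marchetti.
Drummond, Brennan and Kapoor are each not accorded doyen status, so the next rule applies.
Drummond, Brennan and Kapoor all have years accredited 4 years, so the next rule applies.
Among Drummond, Brennan and Kapoor, by date of arrival in the capital (earlier first): Drummond (2010-09-06) before Brennan and Kapoor (2011-12-21).
Among Brennan and Kapoor, alphabetically by surname: Brennan before Kapoor.
Full order: Johansson, Halvorsen, Szabo, Fontaine, Marchetti, Abara, Drummond, Brennan, Kapoor.

Johansson, Halvorsen, Szabo, Fontaine, Marchetti, Abara, Drummond, Brennan, Kapoor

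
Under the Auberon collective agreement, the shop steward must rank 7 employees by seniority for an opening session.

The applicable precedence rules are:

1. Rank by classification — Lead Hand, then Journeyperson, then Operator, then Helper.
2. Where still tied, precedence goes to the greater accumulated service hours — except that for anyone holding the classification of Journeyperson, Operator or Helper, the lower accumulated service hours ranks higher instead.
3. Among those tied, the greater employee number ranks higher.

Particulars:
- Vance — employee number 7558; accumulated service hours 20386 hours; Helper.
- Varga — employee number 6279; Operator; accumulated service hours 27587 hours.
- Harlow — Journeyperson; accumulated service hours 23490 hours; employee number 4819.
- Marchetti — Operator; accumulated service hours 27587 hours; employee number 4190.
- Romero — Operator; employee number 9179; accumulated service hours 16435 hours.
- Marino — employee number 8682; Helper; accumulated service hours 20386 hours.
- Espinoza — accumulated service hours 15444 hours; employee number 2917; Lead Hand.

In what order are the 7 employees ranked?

Espinoza, Harlow, Romero, Varga, Marchetti, Marino, Vance

By classification: Espinoza (Lead Hand); then Harlow (Journeyperson); then Romero, Varga and Marchetti (Operator); then Marino and Vance (Helper).
Among Romero, Varga and Marchetti, by accumulated service hours (lower first) (reversed rule for this group): Romero (16435 hours) before Varga and Marchetti (27587 hours).
Among Varga and Marchetti, by employee number (higher first): Varga (6279) before Marchetti (4190).
Marino and Vance both have accumulated service hours 20386 hours, so the next rule applies.
Among Marino and Vance, by employee number (higher first): Marino (8682) before Vance (7558).
Full order: Espinoza, Harlow, Romero, Varga, Marchetti, Marino, Vance.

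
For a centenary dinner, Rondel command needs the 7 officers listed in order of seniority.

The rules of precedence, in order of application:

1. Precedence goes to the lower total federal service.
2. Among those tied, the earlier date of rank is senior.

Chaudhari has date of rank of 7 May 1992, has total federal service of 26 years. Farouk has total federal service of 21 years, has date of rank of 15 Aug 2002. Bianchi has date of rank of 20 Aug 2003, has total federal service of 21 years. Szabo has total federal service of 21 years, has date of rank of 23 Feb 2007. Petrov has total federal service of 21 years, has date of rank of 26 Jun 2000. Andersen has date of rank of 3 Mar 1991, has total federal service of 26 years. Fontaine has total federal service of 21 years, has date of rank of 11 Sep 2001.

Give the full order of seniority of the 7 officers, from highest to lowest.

By total federal service (lower first): Petrov, Fontaine, Farouk, Bianchi and Szabo (each 21 years); then Andersen and Chaudhari (both 26 years).
Among Petrov, Fontaine, Farouk, Bianchi and Szabo, by date of rank (earlier first): Petrov (26 Jun 2000) before Fontaine (11 Sep 2001) before Farouk (15 Aug 2002) before Bianchi (20 Aug 2003) before Szabo (23 Feb 2007).
Among Andersen and Chaudhari, by date of rank (earlier first): Andersen (3 Mar 1991) before Chaudhari (7 May 1992).
Full order: Petrov, Fontaine, Farouk, Bianchi, Szabo, Andersen, Chaudhari.

Petrov, Fontaine, Farouk, Bianchi, Szabo, Andersen, Chaudhari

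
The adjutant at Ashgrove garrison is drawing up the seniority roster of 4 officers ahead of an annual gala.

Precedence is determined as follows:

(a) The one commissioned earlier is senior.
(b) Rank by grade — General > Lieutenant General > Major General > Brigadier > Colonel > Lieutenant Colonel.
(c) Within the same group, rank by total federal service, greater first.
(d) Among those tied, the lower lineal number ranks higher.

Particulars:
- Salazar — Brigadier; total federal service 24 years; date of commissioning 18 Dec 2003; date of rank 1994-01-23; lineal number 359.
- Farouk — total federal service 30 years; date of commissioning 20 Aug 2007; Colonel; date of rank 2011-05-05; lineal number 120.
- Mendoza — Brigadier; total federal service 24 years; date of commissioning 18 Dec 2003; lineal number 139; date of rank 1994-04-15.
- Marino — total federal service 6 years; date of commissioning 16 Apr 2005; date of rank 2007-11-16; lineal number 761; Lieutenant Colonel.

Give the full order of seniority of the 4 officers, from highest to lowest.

Mendoza, Salazar, Marino, Farouk

By date of commissioning (earlier first): Mendoza and Salazar (both 18 Dec 2003); then Marino (16 Apr 2005); then Farouk (20 Aug 2007).
Mendoza and Salazar are each Brigadier, so the next rule applies.
Mendoza and Salazar both have total federal service 24 years, so the next rule applies.
Among Mendoza and Salazar, by lineal number (lower first): Mendoza (139) before Salazar (359).
Full order: Mendoza, Salazar, Marino, Farouk.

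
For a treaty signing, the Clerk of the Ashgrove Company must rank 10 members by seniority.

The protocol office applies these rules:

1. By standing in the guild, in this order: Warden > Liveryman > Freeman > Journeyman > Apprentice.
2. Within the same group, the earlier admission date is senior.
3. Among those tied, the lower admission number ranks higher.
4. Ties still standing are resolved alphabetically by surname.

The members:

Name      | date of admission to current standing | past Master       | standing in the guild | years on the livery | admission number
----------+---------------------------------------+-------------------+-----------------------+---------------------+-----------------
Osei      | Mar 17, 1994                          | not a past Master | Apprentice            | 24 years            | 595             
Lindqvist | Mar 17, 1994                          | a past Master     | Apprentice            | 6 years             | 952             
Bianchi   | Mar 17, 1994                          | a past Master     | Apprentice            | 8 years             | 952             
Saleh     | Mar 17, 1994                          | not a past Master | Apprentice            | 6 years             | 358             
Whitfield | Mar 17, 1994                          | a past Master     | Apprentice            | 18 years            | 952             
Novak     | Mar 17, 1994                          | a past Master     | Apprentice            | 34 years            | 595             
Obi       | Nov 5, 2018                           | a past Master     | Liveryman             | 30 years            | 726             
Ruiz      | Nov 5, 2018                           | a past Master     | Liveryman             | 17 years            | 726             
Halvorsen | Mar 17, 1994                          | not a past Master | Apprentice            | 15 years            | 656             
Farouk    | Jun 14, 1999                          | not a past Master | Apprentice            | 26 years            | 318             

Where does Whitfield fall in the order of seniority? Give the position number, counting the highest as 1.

9

By standing in the guild: Obi and Ruiz (Liveryman); then Saleh, Novak, Osei, Halvorsen, Bianchi, Lindqvist, Whitfield and Farouk (Apprentice).
Obi and Ruiz both have date of admission to current standing Nov 5, 2018, so the next rule applies.
Obi and Ruiz both have admission number 726, so the next rule applies.
Among Obi and Ruiz, alphabetically by surname: Obi before Ruiz.
Among Saleh, Novak, Osei, Halvorsen, Bianchi, Lindqvist, Whitfield and Farouk, by date of admission to current standing (earlier first): Saleh, Novak, Osei, Halvorsen, Bianchi, Lindqvist and Whitfield (Mar 17, 1994) before Farouk (Jun 14, 1999).
Among Saleh, Novak, Osei, Halvorsen, Bianchi, Lindqvist and Whitfield, by admission number (lower first): Saleh (358) before Novak and Osei (595) before Halvorsen (656) before Bianchi, Lindqvist and Whitfield (952).
Among Novak and Osei, alphabetically by surname: Novak before Osei.
Among Bianchi, Lindqvist and Whitfield, alphabetically by surname: Bianchi before Lindqvist before Whitfield.
Order: Obi, Ruiz, Saleh, Novak, Osei, Halvorsen, Bianchi, Lindqvist, Whitfield, Farouk. So position 9.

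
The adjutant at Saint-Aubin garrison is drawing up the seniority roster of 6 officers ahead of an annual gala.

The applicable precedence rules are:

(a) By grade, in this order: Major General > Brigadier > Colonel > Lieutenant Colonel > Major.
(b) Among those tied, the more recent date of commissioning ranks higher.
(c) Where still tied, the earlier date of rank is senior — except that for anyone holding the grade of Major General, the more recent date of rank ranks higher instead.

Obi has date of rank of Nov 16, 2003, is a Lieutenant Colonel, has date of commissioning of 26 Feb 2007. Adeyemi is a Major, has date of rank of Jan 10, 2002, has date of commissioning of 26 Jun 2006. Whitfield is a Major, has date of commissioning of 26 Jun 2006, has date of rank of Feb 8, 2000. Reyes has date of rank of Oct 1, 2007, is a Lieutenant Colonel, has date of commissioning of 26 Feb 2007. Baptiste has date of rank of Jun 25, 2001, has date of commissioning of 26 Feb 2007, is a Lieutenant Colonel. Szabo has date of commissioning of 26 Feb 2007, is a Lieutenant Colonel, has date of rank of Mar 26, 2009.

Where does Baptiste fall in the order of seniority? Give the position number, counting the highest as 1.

By grade: Baptiste, Obi, Reyes and Szabo (Lieutenant Colonel); then Whitfield and Adeyemi (Major).
Baptiste, Obi, Reyes and Szabo all have date of commissioning 26 Feb 2007, so the next rule applies.
Among Baptiste, Obi, Reyes and Szabo, by date of rank (earlier first): Baptiste (Jun 25, 2001) before Obi (Nov 16, 2003) before Reyes (Oct 1, 2007) before Szabo (Mar 26, 2009).
Whitfield and Adeyemi both have date of commissioning 26 Jun 2006, so the next rule applies.
Among Whitfield and Adeyemi, by date of rank (earlier first): Whitfield (Feb 8, 2000) before Adeyemi (Jan 10, 2002).
Order: Baptiste, Obi, Reyes, Szabo, Whitfield, Adeyemi. So position 1.

1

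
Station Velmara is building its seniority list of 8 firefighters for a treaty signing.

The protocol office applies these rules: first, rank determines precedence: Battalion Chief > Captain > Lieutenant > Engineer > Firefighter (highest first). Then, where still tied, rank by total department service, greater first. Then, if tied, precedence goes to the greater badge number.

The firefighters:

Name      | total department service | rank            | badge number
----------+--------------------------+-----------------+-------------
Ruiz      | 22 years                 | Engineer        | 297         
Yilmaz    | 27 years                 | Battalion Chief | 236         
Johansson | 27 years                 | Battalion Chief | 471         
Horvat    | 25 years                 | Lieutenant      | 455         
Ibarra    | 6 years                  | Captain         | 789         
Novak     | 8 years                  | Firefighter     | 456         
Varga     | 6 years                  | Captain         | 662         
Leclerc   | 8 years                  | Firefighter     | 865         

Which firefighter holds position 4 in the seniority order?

Varga

By rank: Johansson and Yilmaz (Battalion Chief); then Ibarra and Varga (Captain); then Horvat (Lieutenant); then Ruiz (Engineer); then Leclerc and Novak (Firefighter).
Johansson and Yilmaz both have total department service 27 years, so the next rule applies.
Among Johansson and Yilmaz, by badge number (higher first): Johansson (471) before Yilmaz (236).
Ibarra and Varga both have total department service 6 years, so the next rule applies.
Among Ibarra and Varga, by badge number (higher first): Ibarra (789) before Varga (662).
Leclerc and Novak both have total department service 8 years, so the next rule applies.
Among Leclerc and Novak, by badge number (higher first): Leclerc (865) before Novak (456).
Order: Johansson, Yilmaz, Ibarra, Varga, Horvat, Ruiz, Leclerc, Novak.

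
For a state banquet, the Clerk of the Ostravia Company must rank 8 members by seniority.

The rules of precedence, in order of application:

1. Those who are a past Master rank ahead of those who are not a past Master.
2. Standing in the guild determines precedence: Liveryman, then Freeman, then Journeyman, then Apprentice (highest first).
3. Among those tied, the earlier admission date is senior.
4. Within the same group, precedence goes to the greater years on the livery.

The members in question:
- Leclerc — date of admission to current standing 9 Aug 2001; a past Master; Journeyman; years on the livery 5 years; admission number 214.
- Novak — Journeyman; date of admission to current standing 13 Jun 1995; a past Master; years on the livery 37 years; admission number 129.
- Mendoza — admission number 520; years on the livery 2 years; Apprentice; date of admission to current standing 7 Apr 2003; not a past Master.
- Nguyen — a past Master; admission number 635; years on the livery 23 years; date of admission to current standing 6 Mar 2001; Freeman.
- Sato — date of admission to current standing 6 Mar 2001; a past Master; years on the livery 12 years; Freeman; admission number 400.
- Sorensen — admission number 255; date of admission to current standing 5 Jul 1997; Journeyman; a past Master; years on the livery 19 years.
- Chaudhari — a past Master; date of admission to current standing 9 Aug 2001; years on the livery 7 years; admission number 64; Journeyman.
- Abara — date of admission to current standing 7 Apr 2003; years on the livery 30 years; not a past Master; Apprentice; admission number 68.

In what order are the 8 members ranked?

Nguyen, Sato, Novak, Sorensen, Chaudhari, Leclerc, Abara, Mendoza

By the first rule: Nguyen, Sato, Novak, Sorensen, Chaudhari and Leclerc (each a past Master); then Abara and Mendoza (both not a past Master).
Among Nguyen, Sato, Novak, Sorensen, Chaudhari and Leclerc, by standing in the guild: Nguyen and Sato (Freeman) before Novak, Sorensen, Chaudhari and Leclerc (Journeyman).
Nguyen and Sato both have date of admission to current standing 6 Mar 2001, so the next rule applies.
Among Nguyen and Sato, by years on the livery (higher first): Nguyen (23 years) before Sato (12 years).
Among Novak, Sorensen, Chaudhari and Leclerc, by date of admission to current standing (earlier first): Novak (13 Jun 1995) before Sorensen (5 Jul 1997) before Chaudhari and Leclerc (9 Aug 2001).
Among Chaudhari and Leclerc, by years on the livery (higher first): Chaudhari (7 years) before Leclerc (5 years).
Abara and Mendoza are each Apprentice, so the next rule applies.
Abara and Mendoza both have date of admission to current standing 7 Apr 2003, so the next rule applies.
Among Abara and Mendoza, by years on the livery (higher first): Abara (30 years) before Mendoza (2 years).
Full order: Nguyen, Sato, Novak, Sorensen, Chaudhari, Leclerc, Abara, Mendoza.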